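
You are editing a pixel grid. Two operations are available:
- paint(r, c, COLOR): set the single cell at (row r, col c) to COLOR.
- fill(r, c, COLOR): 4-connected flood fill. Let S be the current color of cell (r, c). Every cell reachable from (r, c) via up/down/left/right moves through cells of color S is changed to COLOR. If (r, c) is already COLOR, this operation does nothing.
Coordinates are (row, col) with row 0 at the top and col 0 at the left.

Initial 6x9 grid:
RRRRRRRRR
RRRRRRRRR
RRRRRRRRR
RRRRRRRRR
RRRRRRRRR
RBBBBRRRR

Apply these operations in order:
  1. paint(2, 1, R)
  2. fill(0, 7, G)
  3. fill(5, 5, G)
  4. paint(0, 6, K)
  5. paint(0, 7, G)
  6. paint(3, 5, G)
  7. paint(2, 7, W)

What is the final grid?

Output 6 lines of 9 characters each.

After op 1 paint(2,1,R):
RRRRRRRRR
RRRRRRRRR
RRRRRRRRR
RRRRRRRRR
RRRRRRRRR
RBBBBRRRR
After op 2 fill(0,7,G) [50 cells changed]:
GGGGGGGGG
GGGGGGGGG
GGGGGGGGG
GGGGGGGGG
GGGGGGGGG
GBBBBGGGG
After op 3 fill(5,5,G) [0 cells changed]:
GGGGGGGGG
GGGGGGGGG
GGGGGGGGG
GGGGGGGGG
GGGGGGGGG
GBBBBGGGG
After op 4 paint(0,6,K):
GGGGGGKGG
GGGGGGGGG
GGGGGGGGG
GGGGGGGGG
GGGGGGGGG
GBBBBGGGG
After op 5 paint(0,7,G):
GGGGGGKGG
GGGGGGGGG
GGGGGGGGG
GGGGGGGGG
GGGGGGGGG
GBBBBGGGG
After op 6 paint(3,5,G):
GGGGGGKGG
GGGGGGGGG
GGGGGGGGG
GGGGGGGGG
GGGGGGGGG
GBBBBGGGG
After op 7 paint(2,7,W):
GGGGGGKGG
GGGGGGGGG
GGGGGGGWG
GGGGGGGGG
GGGGGGGGG
GBBBBGGGG

Answer: GGGGGGKGG
GGGGGGGGG
GGGGGGGWG
GGGGGGGGG
GGGGGGGGG
GBBBBGGGG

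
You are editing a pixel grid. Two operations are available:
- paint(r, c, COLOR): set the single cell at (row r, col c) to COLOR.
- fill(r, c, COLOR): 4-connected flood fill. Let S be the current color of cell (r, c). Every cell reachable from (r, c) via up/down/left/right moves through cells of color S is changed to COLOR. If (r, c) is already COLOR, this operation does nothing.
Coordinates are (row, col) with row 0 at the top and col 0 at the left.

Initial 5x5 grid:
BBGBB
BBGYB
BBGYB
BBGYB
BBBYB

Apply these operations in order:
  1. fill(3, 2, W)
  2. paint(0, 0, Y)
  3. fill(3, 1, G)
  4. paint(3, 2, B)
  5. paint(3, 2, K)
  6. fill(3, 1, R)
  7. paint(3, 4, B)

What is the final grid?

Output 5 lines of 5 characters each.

After op 1 fill(3,2,W) [4 cells changed]:
BBWBB
BBWYB
BBWYB
BBWYB
BBBYB
After op 2 paint(0,0,Y):
YBWBB
BBWYB
BBWYB
BBWYB
BBBYB
After op 3 fill(3,1,G) [10 cells changed]:
YGWBB
GGWYB
GGWYB
GGWYB
GGGYB
After op 4 paint(3,2,B):
YGWBB
GGWYB
GGWYB
GGBYB
GGGYB
After op 5 paint(3,2,K):
YGWBB
GGWYB
GGWYB
GGKYB
GGGYB
After op 6 fill(3,1,R) [10 cells changed]:
YRWBB
RRWYB
RRWYB
RRKYB
RRRYB
After op 7 paint(3,4,B):
YRWBB
RRWYB
RRWYB
RRKYB
RRRYB

Answer: YRWBB
RRWYB
RRWYB
RRKYB
RRRYB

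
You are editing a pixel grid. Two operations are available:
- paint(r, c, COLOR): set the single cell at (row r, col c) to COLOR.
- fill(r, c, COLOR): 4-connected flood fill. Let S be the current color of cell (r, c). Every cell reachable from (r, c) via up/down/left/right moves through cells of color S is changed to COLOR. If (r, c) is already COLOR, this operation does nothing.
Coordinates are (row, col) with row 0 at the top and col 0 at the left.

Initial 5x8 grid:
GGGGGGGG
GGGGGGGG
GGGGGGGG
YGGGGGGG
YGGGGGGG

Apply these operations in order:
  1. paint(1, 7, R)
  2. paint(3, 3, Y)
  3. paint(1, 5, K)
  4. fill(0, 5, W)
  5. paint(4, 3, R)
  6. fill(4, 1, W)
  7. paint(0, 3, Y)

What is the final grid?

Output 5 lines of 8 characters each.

Answer: WWWYWWWW
WWWWWKWR
WWWWWWWW
YWWYWWWW
YWWRWWWW

Derivation:
After op 1 paint(1,7,R):
GGGGGGGG
GGGGGGGR
GGGGGGGG
YGGGGGGG
YGGGGGGG
After op 2 paint(3,3,Y):
GGGGGGGG
GGGGGGGR
GGGGGGGG
YGGYGGGG
YGGGGGGG
After op 3 paint(1,5,K):
GGGGGGGG
GGGGGKGR
GGGGGGGG
YGGYGGGG
YGGGGGGG
After op 4 fill(0,5,W) [35 cells changed]:
WWWWWWWW
WWWWWKWR
WWWWWWWW
YWWYWWWW
YWWWWWWW
After op 5 paint(4,3,R):
WWWWWWWW
WWWWWKWR
WWWWWWWW
YWWYWWWW
YWWRWWWW
After op 6 fill(4,1,W) [0 cells changed]:
WWWWWWWW
WWWWWKWR
WWWWWWWW
YWWYWWWW
YWWRWWWW
After op 7 paint(0,3,Y):
WWWYWWWW
WWWWWKWR
WWWWWWWW
YWWYWWWW
YWWRWWWW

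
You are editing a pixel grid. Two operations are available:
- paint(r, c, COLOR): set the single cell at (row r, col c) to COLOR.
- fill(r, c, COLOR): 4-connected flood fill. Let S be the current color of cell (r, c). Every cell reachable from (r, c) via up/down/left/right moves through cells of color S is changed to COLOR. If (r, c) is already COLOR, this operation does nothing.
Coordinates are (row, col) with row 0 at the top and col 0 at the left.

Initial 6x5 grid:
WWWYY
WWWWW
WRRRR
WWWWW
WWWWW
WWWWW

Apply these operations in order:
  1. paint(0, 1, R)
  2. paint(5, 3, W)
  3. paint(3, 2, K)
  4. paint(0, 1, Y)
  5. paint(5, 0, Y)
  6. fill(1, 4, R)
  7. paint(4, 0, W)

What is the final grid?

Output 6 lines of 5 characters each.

After op 1 paint(0,1,R):
WRWYY
WWWWW
WRRRR
WWWWW
WWWWW
WWWWW
After op 2 paint(5,3,W):
WRWYY
WWWWW
WRRRR
WWWWW
WWWWW
WWWWW
After op 3 paint(3,2,K):
WRWYY
WWWWW
WRRRR
WWKWW
WWWWW
WWWWW
After op 4 paint(0,1,Y):
WYWYY
WWWWW
WRRRR
WWKWW
WWWWW
WWWWW
After op 5 paint(5,0,Y):
WYWYY
WWWWW
WRRRR
WWKWW
WWWWW
YWWWW
After op 6 fill(1,4,R) [21 cells changed]:
RYRYY
RRRRR
RRRRR
RRKRR
RRRRR
YRRRR
After op 7 paint(4,0,W):
RYRYY
RRRRR
RRRRR
RRKRR
WRRRR
YRRRR

Answer: RYRYY
RRRRR
RRRRR
RRKRR
WRRRR
YRRRR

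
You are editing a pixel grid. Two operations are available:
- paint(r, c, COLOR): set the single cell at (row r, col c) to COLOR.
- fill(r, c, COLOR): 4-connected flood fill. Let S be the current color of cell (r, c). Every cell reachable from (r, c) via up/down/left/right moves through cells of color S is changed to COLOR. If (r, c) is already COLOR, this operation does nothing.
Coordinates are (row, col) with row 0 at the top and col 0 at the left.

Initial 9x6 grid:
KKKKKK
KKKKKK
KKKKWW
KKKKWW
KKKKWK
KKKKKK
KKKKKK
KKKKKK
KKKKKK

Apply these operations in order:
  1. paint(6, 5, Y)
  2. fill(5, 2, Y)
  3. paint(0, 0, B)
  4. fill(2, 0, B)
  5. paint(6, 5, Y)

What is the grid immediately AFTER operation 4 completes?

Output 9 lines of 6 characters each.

Answer: BBBBBB
BBBBBB
BBBBWW
BBBBWW
BBBBWB
BBBBBB
BBBBBB
BBBBBB
BBBBBB

Derivation:
After op 1 paint(6,5,Y):
KKKKKK
KKKKKK
KKKKWW
KKKKWW
KKKKWK
KKKKKK
KKKKKY
KKKKKK
KKKKKK
After op 2 fill(5,2,Y) [48 cells changed]:
YYYYYY
YYYYYY
YYYYWW
YYYYWW
YYYYWY
YYYYYY
YYYYYY
YYYYYY
YYYYYY
After op 3 paint(0,0,B):
BYYYYY
YYYYYY
YYYYWW
YYYYWW
YYYYWY
YYYYYY
YYYYYY
YYYYYY
YYYYYY
After op 4 fill(2,0,B) [48 cells changed]:
BBBBBB
BBBBBB
BBBBWW
BBBBWW
BBBBWB
BBBBBB
BBBBBB
BBBBBB
BBBBBB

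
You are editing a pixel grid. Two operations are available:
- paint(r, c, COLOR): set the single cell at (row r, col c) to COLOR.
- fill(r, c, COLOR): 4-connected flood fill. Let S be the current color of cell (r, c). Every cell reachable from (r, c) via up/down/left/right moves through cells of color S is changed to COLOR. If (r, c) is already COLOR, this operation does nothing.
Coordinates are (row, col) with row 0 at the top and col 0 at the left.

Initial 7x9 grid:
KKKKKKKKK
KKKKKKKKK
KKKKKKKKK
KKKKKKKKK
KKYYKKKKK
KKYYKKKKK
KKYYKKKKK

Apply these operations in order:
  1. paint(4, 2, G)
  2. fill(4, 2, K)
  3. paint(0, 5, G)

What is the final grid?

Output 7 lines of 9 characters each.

After op 1 paint(4,2,G):
KKKKKKKKK
KKKKKKKKK
KKKKKKKKK
KKKKKKKKK
KKGYKKKKK
KKYYKKKKK
KKYYKKKKK
After op 2 fill(4,2,K) [1 cells changed]:
KKKKKKKKK
KKKKKKKKK
KKKKKKKKK
KKKKKKKKK
KKKYKKKKK
KKYYKKKKK
KKYYKKKKK
After op 3 paint(0,5,G):
KKKKKGKKK
KKKKKKKKK
KKKKKKKKK
KKKKKKKKK
KKKYKKKKK
KKYYKKKKK
KKYYKKKKK

Answer: KKKKKGKKK
KKKKKKKKK
KKKKKKKKK
KKKKKKKKK
KKKYKKKKK
KKYYKKKKK
KKYYKKKKK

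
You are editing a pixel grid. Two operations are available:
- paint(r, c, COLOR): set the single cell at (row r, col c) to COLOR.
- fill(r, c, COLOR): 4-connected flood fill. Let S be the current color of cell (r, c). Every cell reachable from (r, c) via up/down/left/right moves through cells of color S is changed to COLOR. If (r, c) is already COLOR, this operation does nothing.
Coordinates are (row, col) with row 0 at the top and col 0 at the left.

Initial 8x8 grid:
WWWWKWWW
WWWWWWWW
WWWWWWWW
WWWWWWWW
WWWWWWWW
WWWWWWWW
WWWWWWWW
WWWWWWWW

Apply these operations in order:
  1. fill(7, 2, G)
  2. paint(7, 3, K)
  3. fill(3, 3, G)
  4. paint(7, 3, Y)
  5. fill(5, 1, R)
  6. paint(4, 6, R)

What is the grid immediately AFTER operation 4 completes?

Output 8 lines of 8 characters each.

Answer: GGGGKGGG
GGGGGGGG
GGGGGGGG
GGGGGGGG
GGGGGGGG
GGGGGGGG
GGGGGGGG
GGGYGGGG

Derivation:
After op 1 fill(7,2,G) [63 cells changed]:
GGGGKGGG
GGGGGGGG
GGGGGGGG
GGGGGGGG
GGGGGGGG
GGGGGGGG
GGGGGGGG
GGGGGGGG
After op 2 paint(7,3,K):
GGGGKGGG
GGGGGGGG
GGGGGGGG
GGGGGGGG
GGGGGGGG
GGGGGGGG
GGGGGGGG
GGGKGGGG
After op 3 fill(3,3,G) [0 cells changed]:
GGGGKGGG
GGGGGGGG
GGGGGGGG
GGGGGGGG
GGGGGGGG
GGGGGGGG
GGGGGGGG
GGGKGGGG
After op 4 paint(7,3,Y):
GGGGKGGG
GGGGGGGG
GGGGGGGG
GGGGGGGG
GGGGGGGG
GGGGGGGG
GGGGGGGG
GGGYGGGG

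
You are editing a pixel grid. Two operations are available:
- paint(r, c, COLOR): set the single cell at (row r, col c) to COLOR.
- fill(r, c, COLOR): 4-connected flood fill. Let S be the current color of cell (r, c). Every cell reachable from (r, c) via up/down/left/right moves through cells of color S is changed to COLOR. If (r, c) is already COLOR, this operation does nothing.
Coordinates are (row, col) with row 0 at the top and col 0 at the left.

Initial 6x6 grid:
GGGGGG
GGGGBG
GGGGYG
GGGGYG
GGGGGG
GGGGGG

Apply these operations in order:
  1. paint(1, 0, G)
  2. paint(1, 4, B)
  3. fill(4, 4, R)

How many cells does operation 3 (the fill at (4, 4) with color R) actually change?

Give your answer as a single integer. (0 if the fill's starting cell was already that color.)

Answer: 33

Derivation:
After op 1 paint(1,0,G):
GGGGGG
GGGGBG
GGGGYG
GGGGYG
GGGGGG
GGGGGG
After op 2 paint(1,4,B):
GGGGGG
GGGGBG
GGGGYG
GGGGYG
GGGGGG
GGGGGG
After op 3 fill(4,4,R) [33 cells changed]:
RRRRRR
RRRRBR
RRRRYR
RRRRYR
RRRRRR
RRRRRR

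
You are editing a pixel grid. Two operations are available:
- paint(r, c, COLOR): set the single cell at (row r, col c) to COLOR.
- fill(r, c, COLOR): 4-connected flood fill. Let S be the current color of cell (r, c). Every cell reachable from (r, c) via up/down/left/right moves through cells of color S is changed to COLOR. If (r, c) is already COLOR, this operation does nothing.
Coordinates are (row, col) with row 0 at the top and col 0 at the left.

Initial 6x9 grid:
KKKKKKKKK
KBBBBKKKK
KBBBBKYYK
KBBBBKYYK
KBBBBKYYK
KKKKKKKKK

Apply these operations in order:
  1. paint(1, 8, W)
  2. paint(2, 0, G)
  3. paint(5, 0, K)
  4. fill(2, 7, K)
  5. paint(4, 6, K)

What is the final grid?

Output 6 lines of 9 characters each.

After op 1 paint(1,8,W):
KKKKKKKKK
KBBBBKKKW
KBBBBKYYK
KBBBBKYYK
KBBBBKYYK
KKKKKKKKK
After op 2 paint(2,0,G):
KKKKKKKKK
KBBBBKKKW
GBBBBKYYK
KBBBBKYYK
KBBBBKYYK
KKKKKKKKK
After op 3 paint(5,0,K):
KKKKKKKKK
KBBBBKKKW
GBBBBKYYK
KBBBBKYYK
KBBBBKYYK
KKKKKKKKK
After op 4 fill(2,7,K) [6 cells changed]:
KKKKKKKKK
KBBBBKKKW
GBBBBKKKK
KBBBBKKKK
KBBBBKKKK
KKKKKKKKK
After op 5 paint(4,6,K):
KKKKKKKKK
KBBBBKKKW
GBBBBKKKK
KBBBBKKKK
KBBBBKKKK
KKKKKKKKK

Answer: KKKKKKKKK
KBBBBKKKW
GBBBBKKKK
KBBBBKKKK
KBBBBKKKK
KKKKKKKKK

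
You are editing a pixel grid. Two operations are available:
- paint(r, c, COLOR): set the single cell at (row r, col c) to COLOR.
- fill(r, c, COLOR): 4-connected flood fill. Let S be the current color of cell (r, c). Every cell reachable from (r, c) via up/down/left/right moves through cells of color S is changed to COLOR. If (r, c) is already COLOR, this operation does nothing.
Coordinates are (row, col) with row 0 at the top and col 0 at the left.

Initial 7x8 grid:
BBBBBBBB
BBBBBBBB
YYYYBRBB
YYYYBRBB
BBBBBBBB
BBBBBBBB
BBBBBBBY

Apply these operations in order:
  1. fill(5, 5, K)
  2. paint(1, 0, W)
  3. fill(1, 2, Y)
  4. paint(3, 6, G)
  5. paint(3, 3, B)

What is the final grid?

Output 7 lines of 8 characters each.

After op 1 fill(5,5,K) [45 cells changed]:
KKKKKKKK
KKKKKKKK
YYYYKRKK
YYYYKRKK
KKKKKKKK
KKKKKKKK
KKKKKKKY
After op 2 paint(1,0,W):
KKKKKKKK
WKKKKKKK
YYYYKRKK
YYYYKRKK
KKKKKKKK
KKKKKKKK
KKKKKKKY
After op 3 fill(1,2,Y) [44 cells changed]:
YYYYYYYY
WYYYYYYY
YYYYYRYY
YYYYYRYY
YYYYYYYY
YYYYYYYY
YYYYYYYY
After op 4 paint(3,6,G):
YYYYYYYY
WYYYYYYY
YYYYYRYY
YYYYYRGY
YYYYYYYY
YYYYYYYY
YYYYYYYY
After op 5 paint(3,3,B):
YYYYYYYY
WYYYYYYY
YYYYYRYY
YYYBYRGY
YYYYYYYY
YYYYYYYY
YYYYYYYY

Answer: YYYYYYYY
WYYYYYYY
YYYYYRYY
YYYBYRGY
YYYYYYYY
YYYYYYYY
YYYYYYYY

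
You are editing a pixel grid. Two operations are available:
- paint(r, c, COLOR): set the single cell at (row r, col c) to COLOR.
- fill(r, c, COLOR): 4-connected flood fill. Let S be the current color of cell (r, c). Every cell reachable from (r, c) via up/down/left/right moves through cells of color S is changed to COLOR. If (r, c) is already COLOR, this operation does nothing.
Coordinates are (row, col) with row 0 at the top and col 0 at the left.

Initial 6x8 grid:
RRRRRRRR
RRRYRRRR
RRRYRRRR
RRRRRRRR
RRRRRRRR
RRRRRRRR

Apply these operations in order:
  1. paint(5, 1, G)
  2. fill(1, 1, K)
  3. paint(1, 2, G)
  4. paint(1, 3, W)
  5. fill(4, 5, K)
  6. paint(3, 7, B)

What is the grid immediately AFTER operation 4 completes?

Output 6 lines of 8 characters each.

Answer: KKKKKKKK
KKGWKKKK
KKKYKKKK
KKKKKKKK
KKKKKKKK
KGKKKKKK

Derivation:
After op 1 paint(5,1,G):
RRRRRRRR
RRRYRRRR
RRRYRRRR
RRRRRRRR
RRRRRRRR
RGRRRRRR
After op 2 fill(1,1,K) [45 cells changed]:
KKKKKKKK
KKKYKKKK
KKKYKKKK
KKKKKKKK
KKKKKKKK
KGKKKKKK
After op 3 paint(1,2,G):
KKKKKKKK
KKGYKKKK
KKKYKKKK
KKKKKKKK
KKKKKKKK
KGKKKKKK
After op 4 paint(1,3,W):
KKKKKKKK
KKGWKKKK
KKKYKKKK
KKKKKKKK
KKKKKKKK
KGKKKKKK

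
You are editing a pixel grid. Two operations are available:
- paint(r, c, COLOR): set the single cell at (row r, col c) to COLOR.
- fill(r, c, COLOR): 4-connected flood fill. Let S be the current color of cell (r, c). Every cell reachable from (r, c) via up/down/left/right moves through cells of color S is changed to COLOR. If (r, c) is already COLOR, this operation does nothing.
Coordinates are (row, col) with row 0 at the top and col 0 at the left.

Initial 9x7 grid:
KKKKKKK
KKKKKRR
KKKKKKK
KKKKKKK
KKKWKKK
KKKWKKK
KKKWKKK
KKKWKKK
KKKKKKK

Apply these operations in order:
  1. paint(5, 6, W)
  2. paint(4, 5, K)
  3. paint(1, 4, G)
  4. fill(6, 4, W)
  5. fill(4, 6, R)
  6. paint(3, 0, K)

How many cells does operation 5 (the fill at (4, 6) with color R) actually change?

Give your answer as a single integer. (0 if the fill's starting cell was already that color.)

Answer: 60

Derivation:
After op 1 paint(5,6,W):
KKKKKKK
KKKKKRR
KKKKKKK
KKKKKKK
KKKWKKK
KKKWKKW
KKKWKKK
KKKWKKK
KKKKKKK
After op 2 paint(4,5,K):
KKKKKKK
KKKKKRR
KKKKKKK
KKKKKKK
KKKWKKK
KKKWKKW
KKKWKKK
KKKWKKK
KKKKKKK
After op 3 paint(1,4,G):
KKKKKKK
KKKKGRR
KKKKKKK
KKKKKKK
KKKWKKK
KKKWKKW
KKKWKKK
KKKWKKK
KKKKKKK
After op 4 fill(6,4,W) [55 cells changed]:
WWWWWWW
WWWWGRR
WWWWWWW
WWWWWWW
WWWWWWW
WWWWWWW
WWWWWWW
WWWWWWW
WWWWWWW
After op 5 fill(4,6,R) [60 cells changed]:
RRRRRRR
RRRRGRR
RRRRRRR
RRRRRRR
RRRRRRR
RRRRRRR
RRRRRRR
RRRRRRR
RRRRRRR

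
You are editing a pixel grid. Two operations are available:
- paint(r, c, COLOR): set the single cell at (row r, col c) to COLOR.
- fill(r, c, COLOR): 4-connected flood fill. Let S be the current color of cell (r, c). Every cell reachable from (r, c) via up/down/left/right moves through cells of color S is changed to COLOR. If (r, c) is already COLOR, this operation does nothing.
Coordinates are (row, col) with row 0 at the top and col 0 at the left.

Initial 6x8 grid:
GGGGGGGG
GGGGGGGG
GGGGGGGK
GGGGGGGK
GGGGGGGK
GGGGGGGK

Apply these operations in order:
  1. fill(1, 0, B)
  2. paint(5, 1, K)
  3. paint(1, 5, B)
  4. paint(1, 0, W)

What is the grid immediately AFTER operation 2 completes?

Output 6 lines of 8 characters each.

Answer: BBBBBBBB
BBBBBBBB
BBBBBBBK
BBBBBBBK
BBBBBBBK
BKBBBBBK

Derivation:
After op 1 fill(1,0,B) [44 cells changed]:
BBBBBBBB
BBBBBBBB
BBBBBBBK
BBBBBBBK
BBBBBBBK
BBBBBBBK
After op 2 paint(5,1,K):
BBBBBBBB
BBBBBBBB
BBBBBBBK
BBBBBBBK
BBBBBBBK
BKBBBBBK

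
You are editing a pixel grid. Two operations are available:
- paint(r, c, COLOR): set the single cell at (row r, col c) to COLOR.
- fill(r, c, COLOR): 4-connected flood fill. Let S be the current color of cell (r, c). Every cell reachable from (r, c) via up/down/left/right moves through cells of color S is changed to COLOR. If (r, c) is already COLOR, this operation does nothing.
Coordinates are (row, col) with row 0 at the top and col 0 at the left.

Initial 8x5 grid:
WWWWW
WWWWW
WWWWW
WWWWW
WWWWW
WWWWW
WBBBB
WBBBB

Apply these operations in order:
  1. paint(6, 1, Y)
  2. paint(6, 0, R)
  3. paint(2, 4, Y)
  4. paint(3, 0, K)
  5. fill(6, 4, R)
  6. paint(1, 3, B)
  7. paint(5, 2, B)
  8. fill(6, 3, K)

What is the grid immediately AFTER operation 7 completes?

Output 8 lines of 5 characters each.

After op 1 paint(6,1,Y):
WWWWW
WWWWW
WWWWW
WWWWW
WWWWW
WWWWW
WYBBB
WBBBB
After op 2 paint(6,0,R):
WWWWW
WWWWW
WWWWW
WWWWW
WWWWW
WWWWW
RYBBB
WBBBB
After op 3 paint(2,4,Y):
WWWWW
WWWWW
WWWWY
WWWWW
WWWWW
WWWWW
RYBBB
WBBBB
After op 4 paint(3,0,K):
WWWWW
WWWWW
WWWWY
KWWWW
WWWWW
WWWWW
RYBBB
WBBBB
After op 5 fill(6,4,R) [7 cells changed]:
WWWWW
WWWWW
WWWWY
KWWWW
WWWWW
WWWWW
RYRRR
WRRRR
After op 6 paint(1,3,B):
WWWWW
WWWBW
WWWWY
KWWWW
WWWWW
WWWWW
RYRRR
WRRRR
After op 7 paint(5,2,B):
WWWWW
WWWBW
WWWWY
KWWWW
WWWWW
WWBWW
RYRRR
WRRRR

Answer: WWWWW
WWWBW
WWWWY
KWWWW
WWWWW
WWBWW
RYRRR
WRRRR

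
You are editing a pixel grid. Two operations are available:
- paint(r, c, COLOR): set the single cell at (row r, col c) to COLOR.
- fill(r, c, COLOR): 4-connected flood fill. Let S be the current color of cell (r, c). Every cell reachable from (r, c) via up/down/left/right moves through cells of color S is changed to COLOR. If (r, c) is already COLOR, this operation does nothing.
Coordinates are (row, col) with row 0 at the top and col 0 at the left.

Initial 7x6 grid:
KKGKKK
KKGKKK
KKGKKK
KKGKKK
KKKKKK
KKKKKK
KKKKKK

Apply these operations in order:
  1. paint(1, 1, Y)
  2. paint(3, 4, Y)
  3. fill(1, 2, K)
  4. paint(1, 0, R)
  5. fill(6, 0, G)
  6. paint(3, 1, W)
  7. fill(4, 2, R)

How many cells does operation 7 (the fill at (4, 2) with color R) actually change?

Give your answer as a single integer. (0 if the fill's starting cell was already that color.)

Answer: 38

Derivation:
After op 1 paint(1,1,Y):
KKGKKK
KYGKKK
KKGKKK
KKGKKK
KKKKKK
KKKKKK
KKKKKK
After op 2 paint(3,4,Y):
KKGKKK
KYGKKK
KKGKKK
KKGKYK
KKKKKK
KKKKKK
KKKKKK
After op 3 fill(1,2,K) [4 cells changed]:
KKKKKK
KYKKKK
KKKKKK
KKKKYK
KKKKKK
KKKKKK
KKKKKK
After op 4 paint(1,0,R):
KKKKKK
RYKKKK
KKKKKK
KKKKYK
KKKKKK
KKKKKK
KKKKKK
After op 5 fill(6,0,G) [39 cells changed]:
GGGGGG
RYGGGG
GGGGGG
GGGGYG
GGGGGG
GGGGGG
GGGGGG
After op 6 paint(3,1,W):
GGGGGG
RYGGGG
GGGGGG
GWGGYG
GGGGGG
GGGGGG
GGGGGG
After op 7 fill(4,2,R) [38 cells changed]:
RRRRRR
RYRRRR
RRRRRR
RWRRYR
RRRRRR
RRRRRR
RRRRRR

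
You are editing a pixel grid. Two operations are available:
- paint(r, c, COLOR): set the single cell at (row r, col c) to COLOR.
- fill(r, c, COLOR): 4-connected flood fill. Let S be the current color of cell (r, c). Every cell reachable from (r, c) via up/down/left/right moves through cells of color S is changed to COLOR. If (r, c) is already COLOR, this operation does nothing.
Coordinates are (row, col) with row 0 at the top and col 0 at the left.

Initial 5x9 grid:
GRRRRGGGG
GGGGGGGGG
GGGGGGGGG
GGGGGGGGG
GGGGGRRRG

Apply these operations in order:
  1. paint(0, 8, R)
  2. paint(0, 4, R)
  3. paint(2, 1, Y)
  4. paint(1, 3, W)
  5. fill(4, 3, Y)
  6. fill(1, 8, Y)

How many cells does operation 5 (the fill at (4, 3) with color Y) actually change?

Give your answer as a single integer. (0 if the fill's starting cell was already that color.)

Answer: 35

Derivation:
After op 1 paint(0,8,R):
GRRRRGGGR
GGGGGGGGG
GGGGGGGGG
GGGGGGGGG
GGGGGRRRG
After op 2 paint(0,4,R):
GRRRRGGGR
GGGGGGGGG
GGGGGGGGG
GGGGGGGGG
GGGGGRRRG
After op 3 paint(2,1,Y):
GRRRRGGGR
GGGGGGGGG
GYGGGGGGG
GGGGGGGGG
GGGGGRRRG
After op 4 paint(1,3,W):
GRRRRGGGR
GGGWGGGGG
GYGGGGGGG
GGGGGGGGG
GGGGGRRRG
After op 5 fill(4,3,Y) [35 cells changed]:
YRRRRYYYR
YYYWYYYYY
YYYYYYYYY
YYYYYYYYY
YYYYYRRRY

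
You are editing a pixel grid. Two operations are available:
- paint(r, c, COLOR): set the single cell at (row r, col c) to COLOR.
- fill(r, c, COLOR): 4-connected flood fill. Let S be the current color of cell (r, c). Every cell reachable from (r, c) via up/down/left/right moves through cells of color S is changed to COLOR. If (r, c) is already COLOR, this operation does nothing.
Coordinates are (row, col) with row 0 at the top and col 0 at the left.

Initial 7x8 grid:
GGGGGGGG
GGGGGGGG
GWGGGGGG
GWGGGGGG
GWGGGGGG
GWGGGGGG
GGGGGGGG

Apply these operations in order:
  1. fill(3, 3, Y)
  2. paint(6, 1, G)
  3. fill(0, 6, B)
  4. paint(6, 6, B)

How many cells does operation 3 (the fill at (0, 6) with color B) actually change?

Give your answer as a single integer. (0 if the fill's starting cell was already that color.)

After op 1 fill(3,3,Y) [52 cells changed]:
YYYYYYYY
YYYYYYYY
YWYYYYYY
YWYYYYYY
YWYYYYYY
YWYYYYYY
YYYYYYYY
After op 2 paint(6,1,G):
YYYYYYYY
YYYYYYYY
YWYYYYYY
YWYYYYYY
YWYYYYYY
YWYYYYYY
YGYYYYYY
After op 3 fill(0,6,B) [51 cells changed]:
BBBBBBBB
BBBBBBBB
BWBBBBBB
BWBBBBBB
BWBBBBBB
BWBBBBBB
BGBBBBBB

Answer: 51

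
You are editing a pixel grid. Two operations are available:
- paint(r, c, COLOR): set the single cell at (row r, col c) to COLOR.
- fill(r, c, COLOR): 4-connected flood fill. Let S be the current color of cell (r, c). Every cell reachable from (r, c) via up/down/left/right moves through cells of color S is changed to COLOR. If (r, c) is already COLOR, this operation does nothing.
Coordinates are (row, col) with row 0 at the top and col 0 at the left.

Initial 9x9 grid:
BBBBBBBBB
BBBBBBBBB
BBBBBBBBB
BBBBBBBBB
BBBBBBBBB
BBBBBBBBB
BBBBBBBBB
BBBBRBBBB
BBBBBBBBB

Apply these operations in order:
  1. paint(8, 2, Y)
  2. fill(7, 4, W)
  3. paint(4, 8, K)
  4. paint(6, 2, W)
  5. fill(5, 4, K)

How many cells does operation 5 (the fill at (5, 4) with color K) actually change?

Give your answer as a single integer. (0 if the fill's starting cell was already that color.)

Answer: 77

Derivation:
After op 1 paint(8,2,Y):
BBBBBBBBB
BBBBBBBBB
BBBBBBBBB
BBBBBBBBB
BBBBBBBBB
BBBBBBBBB
BBBBBBBBB
BBBBRBBBB
BBYBBBBBB
After op 2 fill(7,4,W) [1 cells changed]:
BBBBBBBBB
BBBBBBBBB
BBBBBBBBB
BBBBBBBBB
BBBBBBBBB
BBBBBBBBB
BBBBBBBBB
BBBBWBBBB
BBYBBBBBB
After op 3 paint(4,8,K):
BBBBBBBBB
BBBBBBBBB
BBBBBBBBB
BBBBBBBBB
BBBBBBBBK
BBBBBBBBB
BBBBBBBBB
BBBBWBBBB
BBYBBBBBB
After op 4 paint(6,2,W):
BBBBBBBBB
BBBBBBBBB
BBBBBBBBB
BBBBBBBBB
BBBBBBBBK
BBBBBBBBB
BBWBBBBBB
BBBBWBBBB
BBYBBBBBB
After op 5 fill(5,4,K) [77 cells changed]:
KKKKKKKKK
KKKKKKKKK
KKKKKKKKK
KKKKKKKKK
KKKKKKKKK
KKKKKKKKK
KKWKKKKKK
KKKKWKKKK
KKYKKKKKK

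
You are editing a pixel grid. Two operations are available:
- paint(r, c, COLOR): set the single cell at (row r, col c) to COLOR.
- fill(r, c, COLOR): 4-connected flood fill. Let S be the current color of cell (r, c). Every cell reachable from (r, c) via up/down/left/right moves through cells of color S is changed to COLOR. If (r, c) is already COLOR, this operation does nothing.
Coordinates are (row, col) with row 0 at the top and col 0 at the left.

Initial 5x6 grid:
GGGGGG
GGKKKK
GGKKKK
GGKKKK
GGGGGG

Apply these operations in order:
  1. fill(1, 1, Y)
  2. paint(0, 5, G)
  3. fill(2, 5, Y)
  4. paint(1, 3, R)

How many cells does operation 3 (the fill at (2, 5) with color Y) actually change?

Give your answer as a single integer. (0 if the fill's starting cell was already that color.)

Answer: 12

Derivation:
After op 1 fill(1,1,Y) [18 cells changed]:
YYYYYY
YYKKKK
YYKKKK
YYKKKK
YYYYYY
After op 2 paint(0,5,G):
YYYYYG
YYKKKK
YYKKKK
YYKKKK
YYYYYY
After op 3 fill(2,5,Y) [12 cells changed]:
YYYYYG
YYYYYY
YYYYYY
YYYYYY
YYYYYY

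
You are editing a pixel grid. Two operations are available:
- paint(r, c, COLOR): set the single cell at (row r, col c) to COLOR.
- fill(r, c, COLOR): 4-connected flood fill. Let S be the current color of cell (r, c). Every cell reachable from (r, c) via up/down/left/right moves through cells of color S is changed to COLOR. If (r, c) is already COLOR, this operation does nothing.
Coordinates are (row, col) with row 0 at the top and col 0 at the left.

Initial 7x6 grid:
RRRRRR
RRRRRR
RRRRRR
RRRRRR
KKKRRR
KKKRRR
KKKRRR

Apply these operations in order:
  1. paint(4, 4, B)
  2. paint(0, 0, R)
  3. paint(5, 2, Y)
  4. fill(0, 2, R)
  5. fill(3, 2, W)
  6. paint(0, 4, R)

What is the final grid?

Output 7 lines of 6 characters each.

Answer: WWWWRW
WWWWWW
WWWWWW
WWWWWW
KKKWBW
KKYWWW
KKKWWW

Derivation:
After op 1 paint(4,4,B):
RRRRRR
RRRRRR
RRRRRR
RRRRRR
KKKRBR
KKKRRR
KKKRRR
After op 2 paint(0,0,R):
RRRRRR
RRRRRR
RRRRRR
RRRRRR
KKKRBR
KKKRRR
KKKRRR
After op 3 paint(5,2,Y):
RRRRRR
RRRRRR
RRRRRR
RRRRRR
KKKRBR
KKYRRR
KKKRRR
After op 4 fill(0,2,R) [0 cells changed]:
RRRRRR
RRRRRR
RRRRRR
RRRRRR
KKKRBR
KKYRRR
KKKRRR
After op 5 fill(3,2,W) [32 cells changed]:
WWWWWW
WWWWWW
WWWWWW
WWWWWW
KKKWBW
KKYWWW
KKKWWW
After op 6 paint(0,4,R):
WWWWRW
WWWWWW
WWWWWW
WWWWWW
KKKWBW
KKYWWW
KKKWWW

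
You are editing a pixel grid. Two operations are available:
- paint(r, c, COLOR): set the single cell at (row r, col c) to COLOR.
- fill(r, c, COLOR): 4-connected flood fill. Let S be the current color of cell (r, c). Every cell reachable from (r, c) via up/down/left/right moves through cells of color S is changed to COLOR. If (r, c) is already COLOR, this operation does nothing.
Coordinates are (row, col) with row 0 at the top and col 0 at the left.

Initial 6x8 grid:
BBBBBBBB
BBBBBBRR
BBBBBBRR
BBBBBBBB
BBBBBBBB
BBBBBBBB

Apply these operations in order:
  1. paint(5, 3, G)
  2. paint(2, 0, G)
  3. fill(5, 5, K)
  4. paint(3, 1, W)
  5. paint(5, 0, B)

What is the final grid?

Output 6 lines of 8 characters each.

After op 1 paint(5,3,G):
BBBBBBBB
BBBBBBRR
BBBBBBRR
BBBBBBBB
BBBBBBBB
BBBGBBBB
After op 2 paint(2,0,G):
BBBBBBBB
BBBBBBRR
GBBBBBRR
BBBBBBBB
BBBBBBBB
BBBGBBBB
After op 3 fill(5,5,K) [42 cells changed]:
KKKKKKKK
KKKKKKRR
GKKKKKRR
KKKKKKKK
KKKKKKKK
KKKGKKKK
After op 4 paint(3,1,W):
KKKKKKKK
KKKKKKRR
GKKKKKRR
KWKKKKKK
KKKKKKKK
KKKGKKKK
After op 5 paint(5,0,B):
KKKKKKKK
KKKKKKRR
GKKKKKRR
KWKKKKKK
KKKKKKKK
BKKGKKKK

Answer: KKKKKKKK
KKKKKKRR
GKKKKKRR
KWKKKKKK
KKKKKKKK
BKKGKKKK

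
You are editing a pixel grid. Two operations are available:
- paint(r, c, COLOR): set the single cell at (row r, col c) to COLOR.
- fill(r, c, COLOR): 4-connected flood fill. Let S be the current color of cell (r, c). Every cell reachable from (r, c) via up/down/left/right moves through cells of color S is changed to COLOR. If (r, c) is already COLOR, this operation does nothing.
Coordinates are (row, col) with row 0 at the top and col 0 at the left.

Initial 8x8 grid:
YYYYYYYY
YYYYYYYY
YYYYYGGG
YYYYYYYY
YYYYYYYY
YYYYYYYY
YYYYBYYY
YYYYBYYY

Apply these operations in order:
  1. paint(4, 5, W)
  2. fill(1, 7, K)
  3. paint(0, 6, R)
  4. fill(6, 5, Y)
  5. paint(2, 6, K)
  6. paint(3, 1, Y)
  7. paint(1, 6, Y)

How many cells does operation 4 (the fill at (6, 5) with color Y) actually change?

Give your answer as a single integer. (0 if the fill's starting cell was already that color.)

After op 1 paint(4,5,W):
YYYYYYYY
YYYYYYYY
YYYYYGGG
YYYYYYYY
YYYYYWYY
YYYYYYYY
YYYYBYYY
YYYYBYYY
After op 2 fill(1,7,K) [58 cells changed]:
KKKKKKKK
KKKKKKKK
KKKKKGGG
KKKKKKKK
KKKKKWKK
KKKKKKKK
KKKKBKKK
KKKKBKKK
After op 3 paint(0,6,R):
KKKKKKRK
KKKKKKKK
KKKKKGGG
KKKKKKKK
KKKKKWKK
KKKKKKKK
KKKKBKKK
KKKKBKKK
After op 4 fill(6,5,Y) [57 cells changed]:
YYYYYYRY
YYYYYYYY
YYYYYGGG
YYYYYYYY
YYYYYWYY
YYYYYYYY
YYYYBYYY
YYYYBYYY

Answer: 57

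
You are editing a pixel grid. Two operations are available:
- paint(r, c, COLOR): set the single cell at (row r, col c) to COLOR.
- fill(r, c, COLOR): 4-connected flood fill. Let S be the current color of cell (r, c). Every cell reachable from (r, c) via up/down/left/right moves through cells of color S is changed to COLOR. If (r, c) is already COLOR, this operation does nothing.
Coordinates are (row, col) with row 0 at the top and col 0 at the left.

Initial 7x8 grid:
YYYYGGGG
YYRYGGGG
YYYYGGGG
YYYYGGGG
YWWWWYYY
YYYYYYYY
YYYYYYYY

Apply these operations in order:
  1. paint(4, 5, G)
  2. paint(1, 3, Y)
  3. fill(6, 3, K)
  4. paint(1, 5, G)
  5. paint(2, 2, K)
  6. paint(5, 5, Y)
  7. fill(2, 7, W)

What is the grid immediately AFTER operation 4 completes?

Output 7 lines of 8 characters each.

Answer: KKKKGGGG
KKRKGGGG
KKKKGGGG
KKKKGGGG
KWWWWGKK
KKKKKKKK
KKKKKKKK

Derivation:
After op 1 paint(4,5,G):
YYYYGGGG
YYRYGGGG
YYYYGGGG
YYYYGGGG
YWWWWGYY
YYYYYYYY
YYYYYYYY
After op 2 paint(1,3,Y):
YYYYGGGG
YYRYGGGG
YYYYGGGG
YYYYGGGG
YWWWWGYY
YYYYYYYY
YYYYYYYY
After op 3 fill(6,3,K) [34 cells changed]:
KKKKGGGG
KKRKGGGG
KKKKGGGG
KKKKGGGG
KWWWWGKK
KKKKKKKK
KKKKKKKK
After op 4 paint(1,5,G):
KKKKGGGG
KKRKGGGG
KKKKGGGG
KKKKGGGG
KWWWWGKK
KKKKKKKK
KKKKKKKK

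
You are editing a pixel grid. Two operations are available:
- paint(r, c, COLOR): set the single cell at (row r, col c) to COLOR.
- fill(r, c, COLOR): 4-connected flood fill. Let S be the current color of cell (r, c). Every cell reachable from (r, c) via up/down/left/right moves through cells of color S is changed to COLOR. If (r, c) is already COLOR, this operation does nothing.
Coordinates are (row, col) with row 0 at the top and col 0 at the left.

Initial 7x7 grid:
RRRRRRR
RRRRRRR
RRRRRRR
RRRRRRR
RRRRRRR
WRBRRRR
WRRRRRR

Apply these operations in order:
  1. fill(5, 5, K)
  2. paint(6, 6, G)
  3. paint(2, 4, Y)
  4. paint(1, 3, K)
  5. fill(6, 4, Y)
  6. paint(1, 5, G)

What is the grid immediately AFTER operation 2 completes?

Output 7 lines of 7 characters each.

Answer: KKKKKKK
KKKKKKK
KKKKKKK
KKKKKKK
KKKKKKK
WKBKKKK
WKKKKKG

Derivation:
After op 1 fill(5,5,K) [46 cells changed]:
KKKKKKK
KKKKKKK
KKKKKKK
KKKKKKK
KKKKKKK
WKBKKKK
WKKKKKK
After op 2 paint(6,6,G):
KKKKKKK
KKKKKKK
KKKKKKK
KKKKKKK
KKKKKKK
WKBKKKK
WKKKKKG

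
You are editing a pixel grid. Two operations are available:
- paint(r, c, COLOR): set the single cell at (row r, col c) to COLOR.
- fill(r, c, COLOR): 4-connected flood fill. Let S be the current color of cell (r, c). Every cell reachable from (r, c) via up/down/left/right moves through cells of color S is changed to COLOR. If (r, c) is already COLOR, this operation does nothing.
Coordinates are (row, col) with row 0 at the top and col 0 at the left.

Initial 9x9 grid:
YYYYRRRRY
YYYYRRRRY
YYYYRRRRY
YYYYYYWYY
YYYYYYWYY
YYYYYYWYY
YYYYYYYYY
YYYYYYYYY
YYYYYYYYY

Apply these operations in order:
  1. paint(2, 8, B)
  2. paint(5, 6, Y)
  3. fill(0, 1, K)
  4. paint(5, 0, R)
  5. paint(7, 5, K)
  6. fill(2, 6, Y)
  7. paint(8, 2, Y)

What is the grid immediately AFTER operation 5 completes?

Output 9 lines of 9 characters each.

Answer: KKKKRRRRY
KKKKRRRRY
KKKKRRRRB
KKKKKKWKK
KKKKKKWKK
RKKKKKKKK
KKKKKKKKK
KKKKKKKKK
KKKKKKKKK

Derivation:
After op 1 paint(2,8,B):
YYYYRRRRY
YYYYRRRRY
YYYYRRRRB
YYYYYYWYY
YYYYYYWYY
YYYYYYWYY
YYYYYYYYY
YYYYYYYYY
YYYYYYYYY
After op 2 paint(5,6,Y):
YYYYRRRRY
YYYYRRRRY
YYYYRRRRB
YYYYYYWYY
YYYYYYWYY
YYYYYYYYY
YYYYYYYYY
YYYYYYYYY
YYYYYYYYY
After op 3 fill(0,1,K) [64 cells changed]:
KKKKRRRRY
KKKKRRRRY
KKKKRRRRB
KKKKKKWKK
KKKKKKWKK
KKKKKKKKK
KKKKKKKKK
KKKKKKKKK
KKKKKKKKK
After op 4 paint(5,0,R):
KKKKRRRRY
KKKKRRRRY
KKKKRRRRB
KKKKKKWKK
KKKKKKWKK
RKKKKKKKK
KKKKKKKKK
KKKKKKKKK
KKKKKKKKK
After op 5 paint(7,5,K):
KKKKRRRRY
KKKKRRRRY
KKKKRRRRB
KKKKKKWKK
KKKKKKWKK
RKKKKKKKK
KKKKKKKKK
KKKKKKKKK
KKKKKKKKK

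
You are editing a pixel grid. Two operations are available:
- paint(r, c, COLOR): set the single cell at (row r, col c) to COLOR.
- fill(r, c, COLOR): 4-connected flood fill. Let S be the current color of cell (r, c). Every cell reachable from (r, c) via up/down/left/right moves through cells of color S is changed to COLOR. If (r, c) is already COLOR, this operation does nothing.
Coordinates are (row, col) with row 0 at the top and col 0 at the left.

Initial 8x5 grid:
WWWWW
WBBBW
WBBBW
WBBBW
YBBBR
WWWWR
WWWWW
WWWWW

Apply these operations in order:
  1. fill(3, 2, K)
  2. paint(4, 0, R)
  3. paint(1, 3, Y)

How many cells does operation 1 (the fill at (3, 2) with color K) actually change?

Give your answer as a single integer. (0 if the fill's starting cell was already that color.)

After op 1 fill(3,2,K) [12 cells changed]:
WWWWW
WKKKW
WKKKW
WKKKW
YKKKR
WWWWR
WWWWW
WWWWW

Answer: 12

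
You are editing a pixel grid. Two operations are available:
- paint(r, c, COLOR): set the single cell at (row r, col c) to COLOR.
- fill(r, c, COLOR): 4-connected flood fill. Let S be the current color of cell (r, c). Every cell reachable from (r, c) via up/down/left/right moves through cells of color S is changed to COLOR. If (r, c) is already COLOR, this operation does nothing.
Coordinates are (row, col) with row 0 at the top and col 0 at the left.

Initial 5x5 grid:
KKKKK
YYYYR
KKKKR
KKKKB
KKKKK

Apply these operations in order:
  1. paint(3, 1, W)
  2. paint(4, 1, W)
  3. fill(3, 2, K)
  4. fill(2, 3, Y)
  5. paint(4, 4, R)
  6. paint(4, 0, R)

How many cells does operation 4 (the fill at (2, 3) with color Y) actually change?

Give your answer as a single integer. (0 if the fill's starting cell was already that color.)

After op 1 paint(3,1,W):
KKKKK
YYYYR
KKKKR
KWKKB
KKKKK
After op 2 paint(4,1,W):
KKKKK
YYYYR
KKKKR
KWKKB
KWKKK
After op 3 fill(3,2,K) [0 cells changed]:
KKKKK
YYYYR
KKKKR
KWKKB
KWKKK
After op 4 fill(2,3,Y) [11 cells changed]:
KKKKK
YYYYR
YYYYR
YWYYB
YWYYY

Answer: 11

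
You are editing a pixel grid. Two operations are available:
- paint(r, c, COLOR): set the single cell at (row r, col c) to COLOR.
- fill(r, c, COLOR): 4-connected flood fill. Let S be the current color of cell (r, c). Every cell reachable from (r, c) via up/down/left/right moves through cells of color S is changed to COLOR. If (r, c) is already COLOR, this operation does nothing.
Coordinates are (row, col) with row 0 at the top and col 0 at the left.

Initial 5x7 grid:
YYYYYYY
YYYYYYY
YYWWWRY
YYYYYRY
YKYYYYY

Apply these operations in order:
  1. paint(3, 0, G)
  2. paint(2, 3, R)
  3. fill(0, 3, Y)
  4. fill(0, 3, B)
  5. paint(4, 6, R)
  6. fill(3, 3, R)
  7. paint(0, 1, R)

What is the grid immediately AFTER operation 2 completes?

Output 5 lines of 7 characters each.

After op 1 paint(3,0,G):
YYYYYYY
YYYYYYY
YYWWWRY
GYYYYRY
YKYYYYY
After op 2 paint(2,3,R):
YYYYYYY
YYYYYYY
YYWRWRY
GYYYYRY
YKYYYYY

Answer: YYYYYYY
YYYYYYY
YYWRWRY
GYYYYRY
YKYYYYY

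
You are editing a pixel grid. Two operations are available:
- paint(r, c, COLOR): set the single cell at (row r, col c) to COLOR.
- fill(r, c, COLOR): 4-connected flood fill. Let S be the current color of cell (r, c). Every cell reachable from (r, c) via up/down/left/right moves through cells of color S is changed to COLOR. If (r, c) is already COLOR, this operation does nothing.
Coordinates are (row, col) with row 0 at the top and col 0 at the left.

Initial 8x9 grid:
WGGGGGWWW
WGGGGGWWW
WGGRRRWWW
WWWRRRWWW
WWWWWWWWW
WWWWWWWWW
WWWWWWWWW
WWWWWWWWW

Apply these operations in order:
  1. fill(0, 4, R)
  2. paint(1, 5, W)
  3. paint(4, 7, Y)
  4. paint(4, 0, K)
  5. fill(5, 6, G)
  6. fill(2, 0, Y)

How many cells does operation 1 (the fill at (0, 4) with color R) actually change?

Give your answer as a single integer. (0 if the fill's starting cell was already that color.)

After op 1 fill(0,4,R) [12 cells changed]:
WRRRRRWWW
WRRRRRWWW
WRRRRRWWW
WWWRRRWWW
WWWWWWWWW
WWWWWWWWW
WWWWWWWWW
WWWWWWWWW

Answer: 12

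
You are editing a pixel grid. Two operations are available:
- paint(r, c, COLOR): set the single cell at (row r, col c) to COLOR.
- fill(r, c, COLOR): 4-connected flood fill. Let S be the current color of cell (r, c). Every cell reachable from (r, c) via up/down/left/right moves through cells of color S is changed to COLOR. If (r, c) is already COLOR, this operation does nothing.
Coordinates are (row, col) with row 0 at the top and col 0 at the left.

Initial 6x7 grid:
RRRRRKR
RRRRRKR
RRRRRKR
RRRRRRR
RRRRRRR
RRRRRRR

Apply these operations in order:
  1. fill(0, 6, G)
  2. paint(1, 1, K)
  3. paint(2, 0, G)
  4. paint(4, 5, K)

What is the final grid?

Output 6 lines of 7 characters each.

Answer: GGGGGKG
GKGGGKG
GGGGGKG
GGGGGGG
GGGGGKG
GGGGGGG

Derivation:
After op 1 fill(0,6,G) [39 cells changed]:
GGGGGKG
GGGGGKG
GGGGGKG
GGGGGGG
GGGGGGG
GGGGGGG
After op 2 paint(1,1,K):
GGGGGKG
GKGGGKG
GGGGGKG
GGGGGGG
GGGGGGG
GGGGGGG
After op 3 paint(2,0,G):
GGGGGKG
GKGGGKG
GGGGGKG
GGGGGGG
GGGGGGG
GGGGGGG
After op 4 paint(4,5,K):
GGGGGKG
GKGGGKG
GGGGGKG
GGGGGGG
GGGGGKG
GGGGGGG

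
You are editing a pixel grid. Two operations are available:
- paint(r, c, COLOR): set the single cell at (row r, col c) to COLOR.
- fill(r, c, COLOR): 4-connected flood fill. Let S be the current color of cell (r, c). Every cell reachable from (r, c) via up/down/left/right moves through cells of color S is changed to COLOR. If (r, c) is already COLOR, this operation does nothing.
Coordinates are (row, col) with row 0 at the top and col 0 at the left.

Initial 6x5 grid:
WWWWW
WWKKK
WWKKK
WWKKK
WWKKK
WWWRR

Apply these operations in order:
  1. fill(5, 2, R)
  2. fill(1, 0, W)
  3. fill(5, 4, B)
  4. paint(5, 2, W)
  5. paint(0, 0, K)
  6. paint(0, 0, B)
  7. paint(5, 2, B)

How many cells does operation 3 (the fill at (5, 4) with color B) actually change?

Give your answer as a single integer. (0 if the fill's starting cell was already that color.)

Answer: 18

Derivation:
After op 1 fill(5,2,R) [16 cells changed]:
RRRRR
RRKKK
RRKKK
RRKKK
RRKKK
RRRRR
After op 2 fill(1,0,W) [18 cells changed]:
WWWWW
WWKKK
WWKKK
WWKKK
WWKKK
WWWWW
After op 3 fill(5,4,B) [18 cells changed]:
BBBBB
BBKKK
BBKKK
BBKKK
BBKKK
BBBBB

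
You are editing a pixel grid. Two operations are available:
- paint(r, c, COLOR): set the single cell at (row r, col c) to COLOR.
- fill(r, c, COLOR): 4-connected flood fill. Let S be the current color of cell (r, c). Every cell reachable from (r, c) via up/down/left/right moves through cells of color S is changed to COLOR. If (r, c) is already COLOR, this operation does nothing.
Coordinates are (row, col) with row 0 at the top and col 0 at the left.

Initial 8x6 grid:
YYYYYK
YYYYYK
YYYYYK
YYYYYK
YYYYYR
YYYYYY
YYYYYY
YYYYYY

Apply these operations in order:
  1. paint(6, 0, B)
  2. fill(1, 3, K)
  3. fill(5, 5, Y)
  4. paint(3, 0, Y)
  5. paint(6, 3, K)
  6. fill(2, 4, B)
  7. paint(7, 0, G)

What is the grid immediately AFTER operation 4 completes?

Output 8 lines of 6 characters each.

After op 1 paint(6,0,B):
YYYYYK
YYYYYK
YYYYYK
YYYYYK
YYYYYR
YYYYYY
BYYYYY
YYYYYY
After op 2 fill(1,3,K) [42 cells changed]:
KKKKKK
KKKKKK
KKKKKK
KKKKKK
KKKKKR
KKKKKK
BKKKKK
KKKKKK
After op 3 fill(5,5,Y) [46 cells changed]:
YYYYYY
YYYYYY
YYYYYY
YYYYYY
YYYYYR
YYYYYY
BYYYYY
YYYYYY
After op 4 paint(3,0,Y):
YYYYYY
YYYYYY
YYYYYY
YYYYYY
YYYYYR
YYYYYY
BYYYYY
YYYYYY

Answer: YYYYYY
YYYYYY
YYYYYY
YYYYYY
YYYYYR
YYYYYY
BYYYYY
YYYYYY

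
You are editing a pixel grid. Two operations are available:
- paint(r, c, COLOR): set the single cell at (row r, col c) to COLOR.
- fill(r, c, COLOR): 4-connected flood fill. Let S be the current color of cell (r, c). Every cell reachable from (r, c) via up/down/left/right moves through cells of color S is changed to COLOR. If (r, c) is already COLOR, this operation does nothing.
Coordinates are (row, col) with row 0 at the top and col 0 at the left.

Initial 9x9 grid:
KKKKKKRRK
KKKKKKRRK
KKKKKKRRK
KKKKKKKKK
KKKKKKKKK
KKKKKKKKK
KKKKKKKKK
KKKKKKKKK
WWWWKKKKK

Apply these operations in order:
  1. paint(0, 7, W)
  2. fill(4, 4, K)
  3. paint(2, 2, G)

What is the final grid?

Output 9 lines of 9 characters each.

After op 1 paint(0,7,W):
KKKKKKRWK
KKKKKKRRK
KKKKKKRRK
KKKKKKKKK
KKKKKKKKK
KKKKKKKKK
KKKKKKKKK
KKKKKKKKK
WWWWKKKKK
After op 2 fill(4,4,K) [0 cells changed]:
KKKKKKRWK
KKKKKKRRK
KKKKKKRRK
KKKKKKKKK
KKKKKKKKK
KKKKKKKKK
KKKKKKKKK
KKKKKKKKK
WWWWKKKKK
After op 3 paint(2,2,G):
KKKKKKRWK
KKKKKKRRK
KKGKKKRRK
KKKKKKKKK
KKKKKKKKK
KKKKKKKKK
KKKKKKKKK
KKKKKKKKK
WWWWKKKKK

Answer: KKKKKKRWK
KKKKKKRRK
KKGKKKRRK
KKKKKKKKK
KKKKKKKKK
KKKKKKKKK
KKKKKKKKK
KKKKKKKKK
WWWWKKKKK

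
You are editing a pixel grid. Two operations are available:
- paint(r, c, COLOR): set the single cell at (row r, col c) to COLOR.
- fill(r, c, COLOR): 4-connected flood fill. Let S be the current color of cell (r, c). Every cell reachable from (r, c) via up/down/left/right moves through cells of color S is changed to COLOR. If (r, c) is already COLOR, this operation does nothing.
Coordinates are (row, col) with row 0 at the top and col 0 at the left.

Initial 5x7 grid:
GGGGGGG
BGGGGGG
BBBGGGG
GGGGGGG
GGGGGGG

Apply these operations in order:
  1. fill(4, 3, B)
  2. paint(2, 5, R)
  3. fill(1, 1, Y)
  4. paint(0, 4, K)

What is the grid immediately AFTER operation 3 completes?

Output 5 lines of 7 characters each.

Answer: YYYYYYY
YYYYYYY
YYYYYRY
YYYYYYY
YYYYYYY

Derivation:
After op 1 fill(4,3,B) [31 cells changed]:
BBBBBBB
BBBBBBB
BBBBBBB
BBBBBBB
BBBBBBB
After op 2 paint(2,5,R):
BBBBBBB
BBBBBBB
BBBBBRB
BBBBBBB
BBBBBBB
After op 3 fill(1,1,Y) [34 cells changed]:
YYYYYYY
YYYYYYY
YYYYYRY
YYYYYYY
YYYYYYY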